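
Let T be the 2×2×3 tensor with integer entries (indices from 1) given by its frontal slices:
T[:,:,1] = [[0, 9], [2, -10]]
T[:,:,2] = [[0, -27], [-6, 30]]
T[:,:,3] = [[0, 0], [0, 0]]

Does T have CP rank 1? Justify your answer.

The mode-2 unfolding of T (rows indexed by j, columns by (i,k) = (1,1), (1,2), (1,3), (2,1), (2,2), (2,3)) is [[0, 0, 0, 2, -6, 0], [9, -27, 0, -10, 30, 0]].
There the 2×2 minor on rows j ∈ {1, 2}, columns (i,k) ∈ {(1,1), (2,1)} is det [[0, 2], [9, -10]] = -18 ≠ 0, so this unfolding has rank ≥ 2; CP rank is at least every unfolding rank, so rank(T) ≥ 2.
In particular rank(T) ≥ 2 > 1, so T is not rank-1.

No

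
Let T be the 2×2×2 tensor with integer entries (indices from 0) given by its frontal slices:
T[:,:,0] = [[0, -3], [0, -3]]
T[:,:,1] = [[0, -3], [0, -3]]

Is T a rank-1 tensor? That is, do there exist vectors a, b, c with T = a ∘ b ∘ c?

Yes

If T = a ∘ b ∘ c then every fibre of T is a multiple of the corresponding factor, so read the factors off the fibres through the nonzero entry T[0,1,0] = -3.
The mode-1 fibre T[:,1,0] = [-3, -3] gives a = (1, 1) (primitive direction); the mode-2 fibre T[0,:,0] = [0, -3] gives b = (0, 1); then c[k] = T[0,1,k] / (a[0]·b[1]) = [-3, -3] / 1 = (-3, -3).
Expanding (1, 1) ∘ (0, 1) ∘ (-3, -3) reproduces all 8 entries of T, so T = (1, 1) ∘ (0, 1) ∘ (-3, -3) and rank(T) ≤ 1.
Equivalently every frontal slice T[:,:,k] is c[k] times the rank-1 matrix (1, 1) ∘ (0, 1). So T has rank 1 (it is nonzero).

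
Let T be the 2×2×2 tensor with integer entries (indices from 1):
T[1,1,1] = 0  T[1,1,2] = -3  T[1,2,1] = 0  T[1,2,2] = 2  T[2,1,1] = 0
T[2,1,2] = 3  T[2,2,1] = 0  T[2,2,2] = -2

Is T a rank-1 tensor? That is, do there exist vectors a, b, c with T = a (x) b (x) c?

If T = a (x) b (x) c then every fibre of T is a multiple of the corresponding factor, so read the factors off the fibres through the nonzero entry T[1,1,2] = -3.
The mode-1 fibre T[:,1,2] = [-3, 3] gives a = [1, -1] (primitive direction); the mode-2 fibre T[1,:,2] = [-3, 2] gives b = [3, -2]; then c[k] = T[1,1,k] / (a[1]·b[1]) = [0, -3] / 3 = [0, -1].
Expanding [1, -1] (x) [3, -2] (x) [0, -1] reproduces all 8 entries of T, so T = [1, -1] (x) [3, -2] (x) [0, -1] and rank(T) ≤ 1.
Equivalently every frontal slice T[:,:,k] is c[k] times the rank-1 matrix [1, -1] (x) [3, -2]. So T has rank 1 (it is nonzero).

Yes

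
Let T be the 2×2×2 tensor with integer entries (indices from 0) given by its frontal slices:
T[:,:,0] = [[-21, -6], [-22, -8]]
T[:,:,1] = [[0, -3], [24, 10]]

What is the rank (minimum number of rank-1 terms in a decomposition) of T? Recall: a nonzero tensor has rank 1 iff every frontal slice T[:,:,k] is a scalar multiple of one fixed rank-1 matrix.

Lower bound: in the mode-2 unfolding of T (rows indexed by j, columns by (i,k)) the 2×2 minor on rows j ∈ {0, 1}, columns (i,k) ∈ {(0,0), (0,1)} is det [[-21, 0], [-6, -3]] = 63 ≠ 0, so that unfolding has rank ≥ 2 and hence rank(T) ≥ 2 (CP rank is at least every unfolding rank, though it can be larger).
Upper bound: with S_k = T[:,:,k], the two rank-1 terms a₁b₁ᵀ, a₂b₂ᵀ are the rank-1 members of the pencil x·S₀ + y·S₁.
det(x·S₀ + y·S₁) is 36·x² − 132·xy + 72·y² = 12·(x − 3·y)(3·x − 2·y), vanishing at (x:y) = (3:1) and (2:3).
M₁ = 3·S₀ + S₁ = [[-63, -21], [-42, -14]] = (-7)·[3, 2][3, 1]ᵀ and M₂ = 2·S₀ + 3·S₁ = [[-42, -21], [28, 14]] = (-7)·[3, -2][2, 1]ᵀ, so take a₁ = [3, 2], b₁ = [3, 1], a₂ = [3, -2], b₂ = [2, 1].
Each slice is an integer combination of E₁ = a₁b₁ᵀ and E₂ = a₂b₂ᵀ: S₀ = −3·E₁ + E₂, S₁ = 2·E₁ − 3·E₂; reading off coefficients, c₁ = [-3, 2] and c₂ = [1, -3].
Hence T = [3, 2] ⊗ [3, 1] ⊗ [-3, 2] + [3, -2] ⊗ [2, 1] ⊗ [1, -3], so rank(T) ≤ 2.
These bounds meet, so rank(T) = 2.

2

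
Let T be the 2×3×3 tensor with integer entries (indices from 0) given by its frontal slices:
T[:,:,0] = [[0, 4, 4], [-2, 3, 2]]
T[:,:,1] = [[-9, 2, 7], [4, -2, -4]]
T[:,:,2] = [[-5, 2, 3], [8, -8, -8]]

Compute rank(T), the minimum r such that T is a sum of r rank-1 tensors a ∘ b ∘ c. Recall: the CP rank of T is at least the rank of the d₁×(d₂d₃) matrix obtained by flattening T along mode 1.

3

Lower bound: the mode-3 unfolding of T (rows indexed by k, columns by (i,j) = (0,0), (0,1), (0,2), (1,0), (1,1), (1,2)) is [[0, 4, 4, -2, 3, 2], [-9, 2, 7, 4, -2, -4], [-5, 2, 3, 8, -8, -8]].
There the 3×3 minor on rows k ∈ {0, 1, 2}, columns (i,j) ∈ {(0,0), (0,1), (0,2)} is det [[0, 4, 4], [-9, 2, 7], [-5, 2, 3]] = -64 ≠ 0, so this unfolding has rank ≥ 3; CP rank is at least every unfolding rank, so rank(T) ≥ 3. (Flattening ranks never certify an upper bound on CP rank; for that we must actually write T with 3 rank-1 terms.)
Upper bound: T is a sum of 3 rank-1 terms, T = (1, -2) ∘ (1, -1, -1) ∘ (2, 0, -4) + (1, 0) ∘ (1, 2, 1) ∘ (2, -1, -1) + (2, -1) ∘ (2, -1, -2) ∘ (-1, -2, 0) (one valid choice — decompositions are not unique — normalised so each a, b is primitive with positive first nonzero entry; check it by expanding all entries), so rank(T) ≤ 3.
These bounds meet, so rank(T) = 3.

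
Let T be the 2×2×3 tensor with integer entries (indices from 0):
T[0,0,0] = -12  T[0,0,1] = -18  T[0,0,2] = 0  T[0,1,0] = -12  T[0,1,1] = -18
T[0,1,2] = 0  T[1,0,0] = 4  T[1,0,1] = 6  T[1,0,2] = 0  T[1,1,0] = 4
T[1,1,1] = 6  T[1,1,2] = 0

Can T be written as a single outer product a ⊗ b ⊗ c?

Yes

If T = a ⊗ b ⊗ c then every fibre of T is a multiple of the corresponding factor, so read the factors off the fibres through the nonzero entry T[0,0,0] = -12.
The mode-1 fibre T[:,0,0] = [-12, 4] gives a = [3, -1] (primitive direction); the mode-2 fibre T[0,:,0] = [-12, -12] gives b = [1, 1]; then c[k] = T[0,0,k] / (a[0]·b[0]) = [-12, -18, 0] / 3 = [-4, -6, 0].
Expanding [3, -1] ⊗ [1, 1] ⊗ [-4, -6, 0] reproduces all 12 entries of T, so T = [3, -1] ⊗ [1, 1] ⊗ [-4, -6, 0] and rank(T) ≤ 1.
Equivalently every frontal slice T[:,:,k] is c[k] times the rank-1 matrix [3, -1] ⊗ [1, 1]. So T has rank 1 (it is nonzero).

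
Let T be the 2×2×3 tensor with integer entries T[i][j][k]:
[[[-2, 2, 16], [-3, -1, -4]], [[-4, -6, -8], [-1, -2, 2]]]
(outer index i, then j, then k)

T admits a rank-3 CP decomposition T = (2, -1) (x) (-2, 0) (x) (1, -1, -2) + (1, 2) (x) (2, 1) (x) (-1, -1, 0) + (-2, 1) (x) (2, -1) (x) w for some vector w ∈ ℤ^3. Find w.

Subtract the known terms from T to get the rank-1 residual R = (-2, 1) (x) (2, -1) (x) w, so R[i,j,k] = a[i]·b[j]·w[k]. Pick indices with nonzero a[0]·b[0] = (-2)·(2) = -4. Only the fibre through (0,0,·) is needed: R[0,0,:] = T[0,0,:] − Σₗ aₗ[0]bₗ[0]cₗ = [-2, 2, 16] − (2)·(-2)·(1, -1, -2) − (1)·(2)·(-1, -1, 0) = [4, 0, 8]. Then w[k] = R[0,0,k] / -4 for each k, giving w = [4, 0, 8] / -4 = (-1, 0, -2).

w = (-1, 0, -2)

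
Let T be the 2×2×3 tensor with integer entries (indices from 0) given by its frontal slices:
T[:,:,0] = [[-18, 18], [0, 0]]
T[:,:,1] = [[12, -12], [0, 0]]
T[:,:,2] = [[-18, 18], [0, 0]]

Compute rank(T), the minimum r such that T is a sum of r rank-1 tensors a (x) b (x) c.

Lower bound: T ≠ 0 (e.g. T[0,0,0] = -18), so rank(T) ≥ 1.
Upper bound: if T = a (x) b (x) c then every fibre of T is a multiple of the corresponding factor, so read the factors off the fibres through the nonzero entry T[0,0,0] = -18.
The mode-1 fibre T[:,0,0] = [-18, 0] gives a = [1, 0] (primitive direction); the mode-2 fibre T[0,:,0] = [-18, 18] gives b = [1, -1]; then c[k] = T[0,0,k] / (a[0]·b[0]) = [-18, 12, -18] / 1 = [-18, 12, -18].
Expanding [1, 0] (x) [1, -1] (x) [-18, 12, -18] reproduces all 12 entries of T, so T = [1, 0] (x) [1, -1] (x) [-18, 12, -18] and rank(T) ≤ 1.
These bounds meet, so rank(T) = 1.

1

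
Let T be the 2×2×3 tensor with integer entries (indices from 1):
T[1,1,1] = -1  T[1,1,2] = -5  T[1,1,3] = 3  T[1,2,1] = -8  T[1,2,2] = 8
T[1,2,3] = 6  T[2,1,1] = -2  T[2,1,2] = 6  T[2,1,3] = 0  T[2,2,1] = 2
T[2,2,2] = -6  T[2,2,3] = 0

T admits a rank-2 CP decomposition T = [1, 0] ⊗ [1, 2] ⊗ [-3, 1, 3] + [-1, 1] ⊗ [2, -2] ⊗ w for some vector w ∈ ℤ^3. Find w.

Subtract the known terms from T to get the rank-1 residual R = [-1, 1] ⊗ [2, -2] ⊗ w, so R[i,j,k] = a[i]·b[j]·w[k]. Pick indices with nonzero a[1]·b[1] = (-1)·(2) = -2. Only the fibre through (1,1,·) is needed: R[1,1,:] = T[1,1,:] − Σₗ aₗ[1]bₗ[1]cₗ = [-1, -5, 3] − (1)·(1)·[-3, 1, 3] = [2, -6, 0]. Then w[k] = R[1,1,k] / -2 for each k, giving w = [2, -6, 0] / -2 = [-1, 3, 0].

w = [-1, 3, 0]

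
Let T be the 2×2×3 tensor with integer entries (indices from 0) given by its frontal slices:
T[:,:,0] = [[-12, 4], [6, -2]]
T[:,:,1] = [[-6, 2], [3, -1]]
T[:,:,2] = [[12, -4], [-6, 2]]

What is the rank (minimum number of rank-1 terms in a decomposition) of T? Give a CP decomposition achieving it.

rank(T) = 1

Lower bound: T ≠ 0 (e.g. T[0,0,0] = -12), so rank(T) ≥ 1.
Upper bound: if T = a (x) b (x) c then every fibre of T is a multiple of the corresponding factor, so read the factors off the fibres through the nonzero entry T[0,0,0] = -12.
The mode-1 fibre T[:,0,0] = [-12, 6] gives a = [2, -1] (primitive direction); the mode-2 fibre T[0,:,0] = [-12, 4] gives b = [3, -1]; then c[k] = T[0,0,k] / (a[0]·b[0]) = [-12, -6, 12] / 6 = [-2, -1, 2].
Expanding [2, -1] (x) [3, -1] (x) [-2, -1, 2] reproduces all 12 entries of T, so T = [2, -1] (x) [3, -1] (x) [-2, -1, 2] and rank(T) ≤ 1.
These bounds meet, so rank(T) = 1.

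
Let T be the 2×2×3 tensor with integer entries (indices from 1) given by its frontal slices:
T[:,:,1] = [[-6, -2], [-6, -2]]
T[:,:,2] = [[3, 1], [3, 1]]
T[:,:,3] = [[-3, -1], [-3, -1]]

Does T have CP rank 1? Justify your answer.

If T = a (x) b (x) c then every fibre of T is a multiple of the corresponding factor, so read the factors off the fibres through the nonzero entry T[1,1,1] = -6.
The mode-1 fibre T[:,1,1] = [-6, -6] gives a = (1, 1) (primitive direction); the mode-2 fibre T[1,:,1] = [-6, -2] gives b = (3, 1); then c[k] = T[1,1,k] / (a[1]·b[1]) = [-6, 3, -3] / 3 = (-2, 1, -1).
Expanding (1, 1) (x) (3, 1) (x) (-2, 1, -1) reproduces all 12 entries of T, so T = (1, 1) (x) (3, 1) (x) (-2, 1, -1) and rank(T) ≤ 1.
Equivalently every frontal slice T[:,:,k] is c[k] times the rank-1 matrix (1, 1) (x) (3, 1). So T has rank 1 (it is nonzero).

Yes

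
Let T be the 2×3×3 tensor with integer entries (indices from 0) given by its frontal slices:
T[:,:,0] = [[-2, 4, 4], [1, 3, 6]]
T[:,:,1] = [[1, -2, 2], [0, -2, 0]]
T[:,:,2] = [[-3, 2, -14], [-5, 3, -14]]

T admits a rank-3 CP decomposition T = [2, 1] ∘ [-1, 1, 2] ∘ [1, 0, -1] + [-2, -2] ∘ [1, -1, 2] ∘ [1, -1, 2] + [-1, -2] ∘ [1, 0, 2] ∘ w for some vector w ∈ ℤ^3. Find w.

Subtract the known terms from T to get the rank-1 residual R = [-1, -2] ∘ [1, 0, 2] ∘ w, so R[i,j,k] = a[i]·b[j]·w[k]. Pick indices with nonzero a[0]·b[0] = (-1)·(1) = -1. Only the fibre through (0,0,·) is needed: R[0,0,:] = T[0,0,:] − Σₗ aₗ[0]bₗ[0]cₗ = [-2, 1, -3] − (2)·(-1)·[1, 0, -1] − (-2)·(1)·[1, -1, 2] = [2, -1, -1]. Then w[k] = R[0,0,k] / -1 for each k, giving w = [2, -1, -1] / -1 = [-2, 1, 1].

w = [-2, 1, 1]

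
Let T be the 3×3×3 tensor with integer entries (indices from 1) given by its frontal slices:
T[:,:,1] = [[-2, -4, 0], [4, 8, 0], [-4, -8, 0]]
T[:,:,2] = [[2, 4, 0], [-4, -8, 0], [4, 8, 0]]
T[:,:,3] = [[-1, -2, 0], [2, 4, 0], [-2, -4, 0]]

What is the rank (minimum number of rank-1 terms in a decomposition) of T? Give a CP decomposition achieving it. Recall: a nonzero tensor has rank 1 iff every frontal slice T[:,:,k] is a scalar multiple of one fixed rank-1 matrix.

rank(T) = 1

Lower bound: T ≠ 0 (e.g. T[1,1,1] = -2), so rank(T) ≥ 1.
Upper bound: the mode-1 fibre T[:,1,1] = [-2, 4, -4] gives a = (1, -2, 2) (primitive direction); the mode-2 fibre T[1,:,1] = [-2, -4, 0] gives b = (1, 2, 0); then c[k] = T[1,1,k] / (a[1]·b[1]) = [-2, 2, -1] / 1 = (-2, 2, -1).
Expanding (1, -2, 2) ⊗ (1, 2, 0) ⊗ (-2, 2, -1) reproduces all 27 entries of T, so T = (1, -2, 2) ⊗ (1, 2, 0) ⊗ (-2, 2, -1) and rank(T) ≤ 1.
These bounds meet, so rank(T) = 1.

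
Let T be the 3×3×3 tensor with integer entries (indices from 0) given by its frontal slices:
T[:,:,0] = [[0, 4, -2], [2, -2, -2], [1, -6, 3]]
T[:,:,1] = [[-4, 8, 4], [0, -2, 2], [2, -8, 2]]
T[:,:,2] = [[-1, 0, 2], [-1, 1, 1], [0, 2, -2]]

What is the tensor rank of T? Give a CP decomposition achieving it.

Lower bound: the mode-2 unfolding of T (rows indexed by j, columns by (i,k) = (0,0), (0,1), (0,2), (1,0), (1,1), (1,2), (2,0), (2,1), (2,2)) is [[0, -4, -1, 2, 0, -1, 1, 2, 0], [4, 8, 0, -2, -2, 1, -6, -8, 2], [-2, 4, 2, -2, 2, 1, 3, 2, -2]].
There the 3×3 minor on rows j ∈ {0, 1, 2}, columns (i,k) ∈ {(0,0), (0,1), (1,0)} is det [[0, -4, 2], [4, 8, -2], [-2, 4, -2]] = 16 ≠ 0, so this unfolding has rank ≥ 3; CP rank is at least every unfolding rank, so rank(T) ≥ 3. (Flattening ranks never certify an upper bound on CP rank; for that we must actually write T with 3 rank-1 terms.)
Upper bound: T is a sum of 3 rank-1 terms, T = (0, 1, 2) ⊗ (0, 1, -1) ⊗ (-2, -2, 1) + (1, 1, 0) ⊗ (1, 0, -2) ⊗ (2, 0, -1) + (2, 0, -1) ⊗ (1, -2, -1) ⊗ (-1, -2, 0) (one valid choice — decompositions are not unique — normalised so each a, b is primitive with positive first nonzero entry; check it by expanding all entries), so rank(T) ≤ 3.
These bounds meet, so rank(T) = 3.

rank(T) = 3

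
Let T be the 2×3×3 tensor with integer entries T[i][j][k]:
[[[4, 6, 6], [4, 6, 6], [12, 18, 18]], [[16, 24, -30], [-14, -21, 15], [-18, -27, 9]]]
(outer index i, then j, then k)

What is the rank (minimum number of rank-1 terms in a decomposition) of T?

2

Lower bound: the mode-1 unfolding of T (rows indexed by i, columns by (j,k) = (0,0), (0,1), (0,2), (1,0), (1,1), (1,2), (2,0), (2,1), (2,2)) is [[4, 6, 6, 4, 6, 6, 12, 18, 18], [16, 24, -30, -14, -21, 15, -18, -27, 9]].
There the 2×2 minor on rows i ∈ {0, 1}, columns (j,k) ∈ {(0,0), (0,2)} is det [[4, 6], [16, -30]] = -216 ≠ 0, so this unfolding has rank ≥ 2; CP rank is at least every unfolding rank, so rank(T) ≥ 2. (This is only a lower bound: in general the CP rank may exceed every unfolding rank, so we still need to exhibit 2 rank-1 terms summing to T.)
Upper bound — finding two terms. Write S_k = T[:,:,k] for the frontal slices: S₀ = [[4, 4, 12], [16, -14, -18]], S₁ = [[6, 6, 18], [24, -21, -27]], S₂ = [[6, 6, 18], [-30, 15, 9]].
If T = a₁ (x) b₁ (x) c₁ + a₂ (x) b₂ (x) c₂ then each S_k = c₁[k]·a₁b₁ᵀ + c₂[k]·a₂b₂ᵀ. S₀ and S₂ are linearly independent, so a₁b₁ᵀ and a₂b₂ᵀ must span the same plane of matrices: they are the rank-1 matrices of the form x·S₀ + y·S₂.
The 2×2 minor of x·S₀ + y·S₂ on rows {0,1}, columns {0,1} is −120·x² + 270·y² = (-30)·(2·x − 3·y)(2·x + 3·y), vanishing at (x:y) = (3:2) and (3:-2).
M₁ = 3·S₀ + 2·S₂ = [[24, 24, 72], [-12, -12, -36]] = 12·[2, -1][1, 1, 3]ᵀ and M₂ = 3·S₀ − 2·S₂ = [[0, 0, 0], [108, -72, -72]] = 36·[0, 1][3, -2, -2]ᵀ, so take a₁ = [2, -1], b₁ = [1, 1, 3], a₂ = [0, 1], b₂ = [3, -2, -2].
Each slice is an integer combination of E₁ = a₁b₁ᵀ and E₂ = a₂b₂ᵀ: S₀ = 2·E₁ + 6·E₂, S₁ = 3·E₁ + 9·E₂, S₂ = 3·E₁ − 9·E₂; reading off coefficients, c₁ = [2, 3, 3] and c₂ = [6, 9, -9].
Hence T = [2, -1] (x) [1, 1, 3] (x) [2, 3, 3] + [0, 1] (x) [3, -2, -2] (x) [6, 9, -9], so rank(T) ≤ 2.
These bounds meet, so rank(T) = 2.
Check entry T[0,1,1] = 6: (2)·(1)·(3) + (0)·(-2)·(9) = 6.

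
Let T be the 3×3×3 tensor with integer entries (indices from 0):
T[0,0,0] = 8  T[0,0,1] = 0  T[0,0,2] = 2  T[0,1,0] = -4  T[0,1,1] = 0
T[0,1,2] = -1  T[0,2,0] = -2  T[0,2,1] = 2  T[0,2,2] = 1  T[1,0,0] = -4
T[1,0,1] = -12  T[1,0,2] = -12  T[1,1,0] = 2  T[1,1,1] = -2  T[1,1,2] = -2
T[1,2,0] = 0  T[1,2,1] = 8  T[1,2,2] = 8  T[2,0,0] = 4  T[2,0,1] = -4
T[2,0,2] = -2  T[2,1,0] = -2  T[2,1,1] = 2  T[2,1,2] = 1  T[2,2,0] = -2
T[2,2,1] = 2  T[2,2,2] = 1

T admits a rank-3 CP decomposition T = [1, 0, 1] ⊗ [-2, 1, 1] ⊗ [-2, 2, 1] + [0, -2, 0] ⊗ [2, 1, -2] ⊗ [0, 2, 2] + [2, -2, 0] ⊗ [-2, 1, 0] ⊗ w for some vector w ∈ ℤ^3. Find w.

w = [-1, -1, -1]

Subtract the known terms from T to get the rank-1 residual R = [2, -2, 0] ⊗ [-2, 1, 0] ⊗ w, so R[i,j,k] = a[i]·b[j]·w[k]. Pick indices with nonzero a[0]·b[0] = (2)·(-2) = -4. Only the fibre through (0,0,·) is needed: R[0,0,:] = T[0,0,:] − Σₗ aₗ[0]bₗ[0]cₗ = [8, 0, 2] − (1)·(-2)·[-2, 2, 1] − (0)·(2)·[0, 2, 2] = [4, 4, 4]. Then w[k] = R[0,0,k] / -4 for each k, giving w = [4, 4, 4] / -4 = [-1, -1, -1].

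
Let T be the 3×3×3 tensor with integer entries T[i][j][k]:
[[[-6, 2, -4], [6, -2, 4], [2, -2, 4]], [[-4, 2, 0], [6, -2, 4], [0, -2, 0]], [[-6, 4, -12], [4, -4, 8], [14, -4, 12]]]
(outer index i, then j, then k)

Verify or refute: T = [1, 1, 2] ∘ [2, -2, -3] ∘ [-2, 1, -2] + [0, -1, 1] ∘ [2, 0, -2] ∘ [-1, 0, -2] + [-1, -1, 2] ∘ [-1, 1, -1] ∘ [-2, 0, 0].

No

Reconstruct entry (0,2,0) from the claimed factors: Σₗ aₗ[0]bₗ[2]cₗ[0] = (1)·(-3)·(-2) + (0)·(-2)·(-1) + (-1)·(-1)·(-2) = 4, but T[0,2,0] = 2. The claim is false.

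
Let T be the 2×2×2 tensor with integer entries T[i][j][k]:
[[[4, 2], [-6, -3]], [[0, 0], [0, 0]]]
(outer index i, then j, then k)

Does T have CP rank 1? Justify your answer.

If T = a (x) b (x) c then every fibre of T is a multiple of the corresponding factor, so read the factors off the fibres through the nonzero entry T[0,0,0] = 4.
The mode-1 fibre T[:,0,0] = [4, 0] gives a = [1, 0] (primitive direction); the mode-2 fibre T[0,:,0] = [4, -6] gives b = [2, -3]; then c[k] = T[0,0,k] / (a[0]·b[0]) = [4, 2] / 2 = [2, 1].
Expanding [1, 0] (x) [2, -3] (x) [2, 1] reproduces all 8 entries of T, so T = [1, 0] (x) [2, -3] (x) [2, 1] and rank(T) ≤ 1.
Equivalently every frontal slice T[:,:,k] is c[k] times the rank-1 matrix [1, 0] (x) [2, -3]. So T has rank 1 (it is nonzero).

Yes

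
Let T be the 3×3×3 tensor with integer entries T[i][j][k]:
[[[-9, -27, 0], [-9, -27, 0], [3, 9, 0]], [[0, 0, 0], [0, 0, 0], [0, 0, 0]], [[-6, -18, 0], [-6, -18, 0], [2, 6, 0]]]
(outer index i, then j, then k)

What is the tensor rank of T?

Lower bound: T ≠ 0 (e.g. T[0,0,0] = -9), so rank(T) ≥ 1.
Upper bound: if T = a ⊗ b ⊗ c then every fibre of T is a multiple of the corresponding factor, so read the factors off the fibres through the nonzero entry T[0,0,0] = -9.
The mode-1 fibre T[:,0,0] = [-9, 0, -6] gives a = [3, 0, 2] (primitive direction); the mode-2 fibre T[0,:,0] = [-9, -9, 3] gives b = [3, 3, -1]; then c[k] = T[0,0,k] / (a[0]·b[0]) = [-9, -27, 0] / 9 = [-1, -3, 0].
Expanding [3, 0, 2] ⊗ [3, 3, -1] ⊗ [-1, -3, 0] reproduces all 27 entries of T, so T = [3, 0, 2] ⊗ [3, 3, -1] ⊗ [-1, -3, 0] and rank(T) ≤ 1.
These bounds meet, so rank(T) = 1.
Check entry T[1,2,0] = 0: (0)·(-1)·(-1) = 0.

1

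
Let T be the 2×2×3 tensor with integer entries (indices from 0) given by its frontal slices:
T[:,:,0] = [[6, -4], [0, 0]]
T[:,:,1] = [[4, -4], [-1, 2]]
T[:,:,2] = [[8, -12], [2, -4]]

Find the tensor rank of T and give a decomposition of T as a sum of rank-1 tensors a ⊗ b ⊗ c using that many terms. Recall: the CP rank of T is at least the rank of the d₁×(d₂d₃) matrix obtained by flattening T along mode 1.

rank(T) = 3

Lower bound: the mode-3 unfolding of T (rows indexed by k, columns by (i,j) = (0,0), (0,1), (1,0), (1,1)) is [[6, -4, 0, 0], [4, -4, -1, 2], [8, -12, 2, -4]].
There the 3×3 minor on rows k ∈ {0, 1, 2}, columns (i,j) ∈ {(0,0), (0,1), (1,0)} is det [[6, -4, 0], [4, -4, -1], [8, -12, 2]] = -56 ≠ 0, so this unfolding has rank ≥ 3; CP rank is at least every unfolding rank, so rank(T) ≥ 3. (Unfolding ranks only ever bound the CP rank from below — rank(T) can be strictly larger than all of them — so the matching upper bound has to come from an explicit 3-term decomposition.)
Upper bound: T is a sum of 3 rank-1 terms, T = (1, 0) ⊗ (1, -1) ⊗ (4, 8, 4) + (1, 0) ⊗ (1, 0) ⊗ (2, -2, 0) + (2, 1) ⊗ (1, -2) ⊗ (0, -1, 2) (written with every a and b primitive with positive leading entry and the scale carried by c; CP decompositions are not unique, and this one is verified by expanding entrywise), so rank(T) ≤ 3.
These bounds meet, so rank(T) = 3.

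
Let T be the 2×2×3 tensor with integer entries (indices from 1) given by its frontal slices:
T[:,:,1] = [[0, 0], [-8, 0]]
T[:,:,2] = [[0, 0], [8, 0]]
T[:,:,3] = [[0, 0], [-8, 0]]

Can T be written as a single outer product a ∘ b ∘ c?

Yes

If T = a ∘ b ∘ c then every fibre of T is a multiple of the corresponding factor, so read the factors off the fibres through the nonzero entry T[2,1,1] = -8.
The mode-1 fibre T[:,1,1] = [0, -8] gives a = [0, 1] (primitive direction); the mode-2 fibre T[2,:,1] = [-8, 0] gives b = [1, 0]; then c[k] = T[2,1,k] / (a[2]·b[1]) = [-8, 8, -8] / 1 = [-8, 8, -8].
Expanding [0, 1] ∘ [1, 0] ∘ [-8, 8, -8] reproduces all 12 entries of T, so T = [0, 1] ∘ [1, 0] ∘ [-8, 8, -8] and rank(T) ≤ 1.
Equivalently every frontal slice T[:,:,k] is c[k] times the rank-1 matrix [0, 1] ∘ [1, 0]. So T has rank 1 (it is nonzero).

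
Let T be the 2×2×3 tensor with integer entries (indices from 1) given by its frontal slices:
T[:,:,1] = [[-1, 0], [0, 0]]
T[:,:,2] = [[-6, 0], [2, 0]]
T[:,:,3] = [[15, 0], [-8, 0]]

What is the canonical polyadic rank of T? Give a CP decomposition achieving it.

rank(T) = 2

Lower bound: the mode-1 unfolding of T (rows indexed by i, columns by (j,k) = (1,1), (1,2), (1,3), (2,1), (2,2), (2,3)) is [[-1, -6, 15, 0, 0, 0], [0, 2, -8, 0, 0, 0]].
There the 2×2 minor on rows i ∈ {1, 2}, columns (j,k) ∈ {(1,1), (1,2)} is det [[-1, -6], [0, 2]] = -2 ≠ 0, so this unfolding has rank ≥ 2; CP rank is at least every unfolding rank, so rank(T) ≥ 2. (Unfolding ranks only ever bound the CP rank from below — rank(T) can be strictly larger than all of them — so the matching upper bound has to come from an explicit 2-term decomposition.)
Upper bound — finding two terms. Every mode-2 slice of T is a multiple of one matrix: T[:,j,:] = b[j]·M with b = [1, 0] and M = [[-1, -6, 15], [0, 2, -8]] (rows indexed by i, columns by k). So it suffices to write M as a sum of two rank-1 matrices.
Splitting M by its rows (i = 1, 2), M = [1, 0][-1, -6, 15]ᵀ + [0, 1][0, 2, -8]ᵀ.
Hence T = [1, 0] ⊗ [1, 0] ⊗ [-1, -6, 15] + [0, 1] ⊗ [1, 0] ⊗ [0, 2, -8], so rank(T) ≤ 2.
These bounds meet, so rank(T) = 2.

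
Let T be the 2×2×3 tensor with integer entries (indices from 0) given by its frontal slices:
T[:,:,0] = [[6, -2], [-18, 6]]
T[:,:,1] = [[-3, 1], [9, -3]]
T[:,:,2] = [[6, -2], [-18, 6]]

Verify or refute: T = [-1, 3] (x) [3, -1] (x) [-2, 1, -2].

Reconstruct entrywise from the claimed factors. For example, T[0,0,1] = -3 and Σₗ aₗ[0]bₗ[0]cₗ[1] = (-1)·(3)·(1) = -3; checking all 12 entries, every one matches. The claim holds.

Yes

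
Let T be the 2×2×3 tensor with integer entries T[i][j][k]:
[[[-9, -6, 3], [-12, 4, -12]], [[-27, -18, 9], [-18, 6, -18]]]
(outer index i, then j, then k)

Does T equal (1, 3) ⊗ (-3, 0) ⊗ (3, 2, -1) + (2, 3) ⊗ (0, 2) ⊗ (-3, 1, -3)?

Yes

Reconstruct entrywise from the claimed factors. For example, T[1,1,1] = 6 and Σₗ aₗ[1]bₗ[1]cₗ[1] = (3)·(0)·(2) + (3)·(2)·(1) = 6; checking all 12 entries, every one matches. The claim holds.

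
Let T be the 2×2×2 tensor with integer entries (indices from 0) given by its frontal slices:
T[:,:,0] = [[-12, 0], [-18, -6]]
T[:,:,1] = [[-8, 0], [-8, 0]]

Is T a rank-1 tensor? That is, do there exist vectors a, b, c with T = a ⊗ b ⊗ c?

No

The mode-3 unfolding of T (rows indexed by k, columns by (i,j) = (0,0), (0,1), (1,0), (1,1)) is [[-12, 0, -18, -6], [-8, 0, -8, 0]].
There the 2×2 minor on rows k ∈ {0, 1}, columns (i,j) ∈ {(0,0), (1,0)} is det [[-12, -18], [-8, -8]] = -48 ≠ 0, so this unfolding has rank ≥ 2; CP rank is at least every unfolding rank, so rank(T) ≥ 2.
In particular rank(T) ≥ 2 > 1, so T is not rank-1.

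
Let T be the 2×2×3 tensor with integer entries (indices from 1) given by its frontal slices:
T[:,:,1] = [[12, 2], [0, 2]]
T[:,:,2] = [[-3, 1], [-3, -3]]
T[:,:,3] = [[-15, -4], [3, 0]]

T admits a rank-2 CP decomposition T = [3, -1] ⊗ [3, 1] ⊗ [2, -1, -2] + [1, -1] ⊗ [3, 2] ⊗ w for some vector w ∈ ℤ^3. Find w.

Subtract the known terms from T to get the rank-1 residual R = [1, -1] ⊗ [3, 2] ⊗ w, so R[i,j,k] = a[i]·b[j]·w[k]. Pick indices with nonzero a[1]·b[1] = (1)·(3) = 3. Only the fibre through (1,1,·) is needed: R[1,1,:] = T[1,1,:] − Σₗ aₗ[1]bₗ[1]cₗ = [12, -3, -15] − (3)·(3)·[2, -1, -2] = [-6, 6, 3]. Then w[k] = R[1,1,k] / 3 for each k, giving w = [-6, 6, 3] / 3 = [-2, 2, 1].

w = [-2, 2, 1]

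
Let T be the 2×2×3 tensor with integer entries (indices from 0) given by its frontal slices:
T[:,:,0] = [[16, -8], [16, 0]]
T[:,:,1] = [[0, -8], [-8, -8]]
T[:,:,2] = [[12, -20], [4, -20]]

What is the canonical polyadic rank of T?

Lower bound: the mode-3 unfolding of T (rows indexed by k, columns by (i,j) = (0,0), (0,1), (1,0), (1,1)) is [[16, -8, 16, 0], [0, -8, -8, -8], [12, -20, 4, -20]].
There the 3×3 minor on rows k ∈ {0, 1, 2}, columns (i,j) ∈ {(0,0), (0,1), (1,0)} is det [[16, -8, 16], [0, -8, -8], [12, -20, 4]] = -768 ≠ 0, so this unfolding has rank ≥ 3; CP rank is at least every unfolding rank, so rank(T) ≥ 3. (Flattening ranks never certify an upper bound on CP rank; for that we must actually write T with 3 rank-1 terms.)
Upper bound: T is a sum of 3 rank-1 terms, T = [1, 1] ∘ [1, -1] ∘ [4, -4, 8] + [1, 2] ∘ [1, 1] ∘ [4, -4, -4] + [2, 1] ∘ [1, -1] ∘ [4, 4, 4] (one valid choice — decompositions are not unique — normalised so each a, b is primitive with positive first nonzero entry; check it by expanding all entries), so rank(T) ≤ 3.
These bounds meet, so rank(T) = 3.

3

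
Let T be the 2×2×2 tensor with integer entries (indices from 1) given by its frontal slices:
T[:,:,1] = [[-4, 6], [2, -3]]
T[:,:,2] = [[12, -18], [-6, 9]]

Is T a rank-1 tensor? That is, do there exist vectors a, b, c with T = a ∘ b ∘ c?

If T = a ∘ b ∘ c then every fibre of T is a multiple of the corresponding factor, so read the factors off the fibres through the nonzero entry T[1,1,1] = -4.
The mode-1 fibre T[:,1,1] = [-4, 2] gives a = [2, -1] (primitive direction); the mode-2 fibre T[1,:,1] = [-4, 6] gives b = [2, -3]; then c[k] = T[1,1,k] / (a[1]·b[1]) = [-4, 12] / 4 = [-1, 3].
Expanding [2, -1] ∘ [2, -3] ∘ [-1, 3] reproduces all 8 entries of T, so T = [2, -1] ∘ [2, -3] ∘ [-1, 3] and rank(T) ≤ 1.
Equivalently every frontal slice T[:,:,k] is c[k] times the rank-1 matrix [2, -1] ∘ [2, -3]. So T has rank 1 (it is nonzero).

Yes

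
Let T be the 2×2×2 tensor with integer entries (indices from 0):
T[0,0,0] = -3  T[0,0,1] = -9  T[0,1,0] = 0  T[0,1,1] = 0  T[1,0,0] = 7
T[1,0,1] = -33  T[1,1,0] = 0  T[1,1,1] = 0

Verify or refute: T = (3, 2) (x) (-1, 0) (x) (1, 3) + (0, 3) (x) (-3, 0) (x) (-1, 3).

Reconstruct entrywise from the claimed factors. For example, T[0,0,0] = -3 and Σₗ aₗ[0]bₗ[0]cₗ[0] = (3)·(-1)·(1) + (0)·(-3)·(-1) = -3; checking all 8 entries, every one matches. The claim holds.

Yes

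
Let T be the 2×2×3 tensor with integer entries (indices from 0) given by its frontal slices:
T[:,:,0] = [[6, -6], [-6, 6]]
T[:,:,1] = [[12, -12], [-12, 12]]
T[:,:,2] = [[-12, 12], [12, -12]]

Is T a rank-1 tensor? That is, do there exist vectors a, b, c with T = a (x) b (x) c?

The mode-1 fibre T[:,0,0] = [6, -6] gives a = [1, -1] (primitive direction); the mode-2 fibre T[0,:,0] = [6, -6] gives b = [1, -1]; then c[k] = T[0,0,k] / (a[0]·b[0]) = [6, 12, -12] / 1 = [6, 12, -12].
Expanding [1, -1] (x) [1, -1] (x) [6, 12, -12] reproduces all 12 entries of T, so T = [1, -1] (x) [1, -1] (x) [6, 12, -12] and rank(T) ≤ 1.
Equivalently every frontal slice T[:,:,k] is c[k] times the rank-1 matrix [1, -1] (x) [1, -1]. So T has rank 1 (it is nonzero).

Yes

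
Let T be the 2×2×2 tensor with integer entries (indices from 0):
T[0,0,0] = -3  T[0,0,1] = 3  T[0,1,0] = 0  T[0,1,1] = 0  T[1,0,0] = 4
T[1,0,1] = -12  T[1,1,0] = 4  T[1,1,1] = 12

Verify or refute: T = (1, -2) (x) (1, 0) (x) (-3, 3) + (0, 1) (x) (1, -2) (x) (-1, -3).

No

Reconstruct entry (1,0,0) from the claimed factors: Σₗ aₗ[1]bₗ[0]cₗ[0] = (-2)·(1)·(-3) + (1)·(1)·(-1) = 5, but T[1,0,0] = 4. The claim is false.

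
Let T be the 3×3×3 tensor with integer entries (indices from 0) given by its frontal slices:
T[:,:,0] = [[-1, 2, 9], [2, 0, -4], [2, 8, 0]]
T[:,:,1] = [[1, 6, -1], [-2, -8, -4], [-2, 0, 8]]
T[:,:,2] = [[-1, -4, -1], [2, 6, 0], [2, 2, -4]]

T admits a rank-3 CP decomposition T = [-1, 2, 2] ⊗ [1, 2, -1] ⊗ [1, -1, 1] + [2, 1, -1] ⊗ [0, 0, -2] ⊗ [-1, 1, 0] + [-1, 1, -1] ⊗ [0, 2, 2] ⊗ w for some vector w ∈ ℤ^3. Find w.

Subtract the known terms from T to get the rank-1 residual R = [-1, 1, -1] ⊗ [0, 2, 2] ⊗ w, so R[i,j,k] = a[i]·b[j]·w[k]. Pick indices with nonzero a[0]·b[1] = (-1)·(2) = -2. Only the fibre through (0,1,·) is needed: R[0,1,:] = T[0,1,:] − Σₗ aₗ[0]bₗ[1]cₗ = [2, 6, -4] − (-1)·(2)·[1, -1, 1] − (2)·(0)·[-1, 1, 0] = [4, 4, -2]. Then w[k] = R[0,1,k] / -2 for each k, giving w = [4, 4, -2] / -2 = [-2, -2, 1].

w = [-2, -2, 1]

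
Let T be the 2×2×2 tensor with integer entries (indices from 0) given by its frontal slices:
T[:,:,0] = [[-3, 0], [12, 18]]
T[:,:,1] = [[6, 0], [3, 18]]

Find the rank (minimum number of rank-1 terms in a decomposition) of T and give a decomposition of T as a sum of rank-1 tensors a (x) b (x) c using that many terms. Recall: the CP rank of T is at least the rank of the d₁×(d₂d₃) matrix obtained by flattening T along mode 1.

Lower bound: the mode-3 unfolding of T (rows indexed by k, columns by (i,j) = (0,0), (0,1), (1,0), (1,1)) is [[-3, 0, 12, 18], [6, 0, 3, 18]].
There the 2×2 minor on rows k ∈ {0, 1}, columns (i,j) ∈ {(0,0), (1,0)} is det [[-3, 12], [6, 3]] = -81 ≠ 0, so this unfolding has rank ≥ 2; CP rank is at least every unfolding rank, so rank(T) ≥ 2. (Flattening ranks never certify an upper bound on CP rank; for that we must actually write T with 2 rank-1 terms.)
Upper bound — finding two terms. Write S_k = T[:,:,k] for the frontal slices: S₀ = [[-3, 0], [12, 18]], S₁ = [[6, 0], [3, 18]].
If T = a₁ (x) b₁ (x) c₁ + a₂ (x) b₂ (x) c₂ then each S_k = c₁[k]·a₁b₁ᵀ + c₂[k]·a₂b₂ᵀ. S₀ and S₁ are linearly independent, so a₁b₁ᵀ and a₂b₂ᵀ must span the same plane of matrices: they are the rank-1 matrices of the form x·S₀ + y·S₁.
det(x·S₀ + y·S₁) is −54·x² + 54·xy + 108·y² = (-54)·(x − 2·y)(x + y), vanishing at (x:y) = (2:1) and (1:-1).
M₁ = 2·S₀ + S₁ = [[0, 0], [27, 54]] = 27·[0, 1][1, 2]ᵀ and M₂ = S₀ − S₁ = [[-9, 0], [9, 0]] = (-9)·[1, -1][1, 0]ᵀ, so take a₁ = [0, 1], b₁ = [1, 2], a₂ = [1, -1], b₂ = [1, 0].
Each slice is an integer combination of E₁ = a₁b₁ᵀ and E₂ = a₂b₂ᵀ: S₀ = 9·E₁ − 3·E₂, S₁ = 9·E₁ + 6·E₂; reading off coefficients, c₁ = [9, 9] and c₂ = [-3, 6].
Hence T = [0, 1] (x) [1, 2] (x) [9, 9] + [1, -1] (x) [1, 0] (x) [-3, 6], so rank(T) ≤ 2.
These bounds meet, so rank(T) = 2.

rank(T) = 2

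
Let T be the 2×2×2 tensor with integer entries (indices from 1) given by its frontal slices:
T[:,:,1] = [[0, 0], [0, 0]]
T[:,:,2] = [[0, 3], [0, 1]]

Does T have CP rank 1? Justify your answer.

If T = a ⊗ b ⊗ c then every fibre of T is a multiple of the corresponding factor, so read the factors off the fibres through the nonzero entry T[1,2,2] = 3.
The mode-1 fibre T[:,2,2] = [3, 1] gives a = (3, 1) (primitive direction); the mode-2 fibre T[1,:,2] = [0, 3] gives b = (0, 1); then c[k] = T[1,2,k] / (a[1]·b[2]) = [0, 3] / 3 = (0, 1).
Expanding (3, 1) ⊗ (0, 1) ⊗ (0, 1) reproduces all 8 entries of T, so T = (3, 1) ⊗ (0, 1) ⊗ (0, 1) and rank(T) ≤ 1.
Equivalently every frontal slice T[:,:,k] is c[k] times the rank-1 matrix (3, 1) ⊗ (0, 1). So T has rank 1 (it is nonzero).

Yes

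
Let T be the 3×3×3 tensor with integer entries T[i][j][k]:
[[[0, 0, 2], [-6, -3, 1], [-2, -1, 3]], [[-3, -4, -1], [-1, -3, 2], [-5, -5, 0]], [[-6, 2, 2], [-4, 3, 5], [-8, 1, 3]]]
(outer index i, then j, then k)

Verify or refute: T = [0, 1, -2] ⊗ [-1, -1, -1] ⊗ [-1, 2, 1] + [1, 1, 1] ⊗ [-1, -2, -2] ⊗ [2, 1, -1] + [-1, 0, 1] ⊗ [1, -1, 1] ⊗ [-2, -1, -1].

Reconstruct entry (1,0,0) from the claimed factors: Σₗ aₗ[1]bₗ[0]cₗ[0] = (1)·(-1)·(-1) + (1)·(-1)·(2) + (0)·(1)·(-2) = -1, but T[1,0,0] = -3. The claim is false.

No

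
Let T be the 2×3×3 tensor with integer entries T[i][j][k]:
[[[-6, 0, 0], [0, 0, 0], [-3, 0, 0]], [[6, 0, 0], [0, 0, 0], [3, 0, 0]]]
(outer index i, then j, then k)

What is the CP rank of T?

Lower bound: T ≠ 0 (e.g. T[0,0,0] = -6), so rank(T) ≥ 1.
Upper bound: the mode-1 fibre T[:,0,0] = [-6, 6] gives a = (1, -1) (primitive direction); the mode-2 fibre T[0,:,0] = [-6, 0, -3] gives b = (2, 0, 1); then c[k] = T[0,0,k] / (a[0]·b[0]) = [-6, 0, 0] / 2 = (-3, 0, 0).
Expanding (1, -1) (x) (2, 0, 1) (x) (-3, 0, 0) reproduces all 18 entries of T, so T = (1, -1) (x) (2, 0, 1) (x) (-3, 0, 0) and rank(T) ≤ 1.
These bounds meet, so rank(T) = 1.

1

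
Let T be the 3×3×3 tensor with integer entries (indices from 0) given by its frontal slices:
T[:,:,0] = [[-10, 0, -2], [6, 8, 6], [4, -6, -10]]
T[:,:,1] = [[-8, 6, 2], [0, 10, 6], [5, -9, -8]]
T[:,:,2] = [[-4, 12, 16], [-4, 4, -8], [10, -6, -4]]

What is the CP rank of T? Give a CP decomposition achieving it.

Lower bound: the mode-2 unfolding of T (rows indexed by j, columns by (i,k) = (0,0), (0,1), (0,2), (1,0), (1,1), (1,2), (2,0), (2,1), (2,2)) is [[-10, -8, -4, 6, 0, -4, 4, 5, 10], [0, 6, 12, 8, 10, 4, -6, -9, -6], [-2, 2, 16, 6, 6, -8, -10, -8, -4]].
There the 3×3 minor on rows j ∈ {0, 1, 2}, columns (i,k) ∈ {(0,0), (0,1), (0,2)} is det [[-10, -8, -4], [0, 6, 12], [-2, 2, 16]] = -576 ≠ 0, so this unfolding has rank ≥ 3; CP rank is at least every unfolding rank, so rank(T) ≥ 3. (Unfolding ranks only ever bound the CP rank from below — rank(T) can be strictly larger than all of them — so the matching upper bound has to come from an explicit 3-term decomposition.)
Upper bound: T is a sum of 3 rank-1 terms, T = [1, -1, -1] (x) [1, 0, -1] (x) [-4, -2, -4] + [1, 1, -1] (x) [1, -2, -1] (x) [-2, -4, -4] + [2, -2, 1] (x) [1, 1, 2] (x) [-2, -1, 2] (written with every a and b primitive with positive leading entry and the scale carried by c; CP decompositions are not unique, and this one is verified by expanding entrywise), so rank(T) ≤ 3.
These bounds meet, so rank(T) = 3.

rank(T) = 3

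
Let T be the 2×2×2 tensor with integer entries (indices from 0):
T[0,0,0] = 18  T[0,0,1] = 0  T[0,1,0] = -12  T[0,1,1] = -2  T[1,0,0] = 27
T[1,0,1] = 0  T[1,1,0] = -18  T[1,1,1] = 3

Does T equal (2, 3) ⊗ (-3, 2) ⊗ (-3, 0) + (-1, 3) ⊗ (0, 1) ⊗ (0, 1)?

No

Reconstruct entry (0,1,1) from the claimed factors: Σₗ aₗ[0]bₗ[1]cₗ[1] = (2)·(2)·(0) + (-1)·(1)·(1) = -1, but T[0,1,1] = -2. The claim is false.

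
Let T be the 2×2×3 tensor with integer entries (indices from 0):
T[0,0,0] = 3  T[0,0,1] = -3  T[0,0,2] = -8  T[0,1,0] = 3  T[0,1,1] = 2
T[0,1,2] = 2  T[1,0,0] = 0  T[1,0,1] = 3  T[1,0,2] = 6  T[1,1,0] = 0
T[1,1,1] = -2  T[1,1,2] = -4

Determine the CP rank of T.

2

Lower bound: in the mode-3 unfolding of T (rows indexed by k, columns by (i,j)) the 2×2 minor on rows k ∈ {0, 1}, columns (i,j) ∈ {(0,0), (0,1)} is det [[3, 3], [-3, 2]] = 15 ≠ 0, so that unfolding has rank ≥ 2 and hence rank(T) ≥ 2 (CP rank is at least every unfolding rank, though it can be larger).
Upper bound: with S_k = T[:,:,k], the two rank-1 terms a₁b₁ᵀ, a₂b₂ᵀ are the rank-1 members of the pencil x·S₀ + y·S₁.
det(x·S₀ + y·S₁) is −15·xy = (-15)·(y)(x), vanishing at (x:y) = (1:0) and (0:1).
M₁ = S₀ = [[3, 3], [0, 0]] = 3·[1, 0][1, 1]ᵀ and M₂ = S₁ = [[-3, 2], [3, -2]] = −[1, -1][3, -2]ᵀ, so take a₁ = [1, 0], b₁ = [1, 1], a₂ = [1, -1], b₂ = [3, -2].
Each slice is an integer combination of E₁ = a₁b₁ᵀ and E₂ = a₂b₂ᵀ: S₀ = 3·E₁, S₁ = −E₂, S₂ = −2·E₁ − 2·E₂; reading off coefficients, c₁ = [3, 0, -2] and c₂ = [0, -1, -2].
Hence T = [1, 0] ⊗ [1, 1] ⊗ [3, 0, -2] + [1, -1] ⊗ [3, -2] ⊗ [0, -1, -2], so rank(T) ≤ 2.
These bounds meet, so rank(T) = 2.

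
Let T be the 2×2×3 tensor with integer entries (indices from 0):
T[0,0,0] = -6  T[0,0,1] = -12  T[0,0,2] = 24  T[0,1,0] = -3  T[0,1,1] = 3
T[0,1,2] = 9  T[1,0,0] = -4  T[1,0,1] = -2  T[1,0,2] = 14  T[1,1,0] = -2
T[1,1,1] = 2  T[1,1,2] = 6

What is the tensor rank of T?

Lower bound: in the mode-1 unfolding of T (rows indexed by i, columns by (j,k)) the 2×2 minor on rows i ∈ {0, 1}, columns (j,k) ∈ {(0,0), (0,1)} is det [[-6, -12], [-4, -2]] = -36 ≠ 0, so that unfolding has rank ≥ 2 and hence rank(T) ≥ 2 (CP rank is at least every unfolding rank, though it can be larger).
Upper bound: with S_k = T[:,:,k], the two rank-1 terms a₁b₁ᵀ, a₂b₂ᵀ are the rank-1 members of the pencil x·S₀ + y·S₁.
det(x·S₀ + y·S₁) is 18·xy − 18·y² = 18·(x − y)(y), vanishing at (x:y) = (1:1) and (1:0).
M₁ = S₀ + S₁ = [[-18, 0], [-6, 0]] = (-6)·[3, 1][1, 0]ᵀ and M₂ = S₀ = [[-6, -3], [-4, -2]] = −[3, 2][2, 1]ᵀ, so take a₁ = [3, 1], b₁ = [1, 0], a₂ = [3, 2], b₂ = [2, 1].
Each slice is an integer combination of E₁ = a₁b₁ᵀ and E₂ = a₂b₂ᵀ: S₀ = −E₂, S₁ = −6·E₁ + E₂, S₂ = 2·E₁ + 3·E₂; reading off coefficients, c₁ = [0, -6, 2] and c₂ = [-1, 1, 3].
Hence T = [3, 1] (x) [1, 0] (x) [0, -6, 2] + [3, 2] (x) [2, 1] (x) [-1, 1, 3], so rank(T) ≤ 2.
These bounds meet, so rank(T) = 2.

2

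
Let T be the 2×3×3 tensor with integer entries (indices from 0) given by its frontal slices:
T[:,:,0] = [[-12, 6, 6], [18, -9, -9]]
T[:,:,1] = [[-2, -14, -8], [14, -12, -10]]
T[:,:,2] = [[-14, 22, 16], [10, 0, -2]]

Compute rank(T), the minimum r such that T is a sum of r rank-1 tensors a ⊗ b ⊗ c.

2

Lower bound: the mode-3 unfolding of T (rows indexed by k, columns by (i,j) = (0,0), (0,1), (0,2), (1,0), (1,1), (1,2)) is [[-12, 6, 6, 18, -9, -9], [-2, -14, -8, 14, -12, -10], [-14, 22, 16, 10, 0, -2]].
There the 2×2 minor on rows k ∈ {0, 1}, columns (i,j) ∈ {(0,0), (0,1)} is det [[-12, 6], [-2, -14]] = 180 ≠ 0, so this unfolding has rank ≥ 2; CP rank is at least every unfolding rank, so rank(T) ≥ 2. (Unfolding ranks only ever bound the CP rank from below — rank(T) can be strictly larger than all of them — so the matching upper bound has to come from an explicit 2-term decomposition.)
Upper bound — finding two terms. Write S_k = T[:,:,k] for the frontal slices: S₀ = [[-12, 6, 6], [18, -9, -9]], S₁ = [[-2, -14, -8], [14, -12, -10]], S₂ = [[-14, 22, 16], [10, 0, -2]].
If T = a₁ ⊗ b₁ ⊗ c₁ + a₂ ⊗ b₂ ⊗ c₂ then each S_k = c₁[k]·a₁b₁ᵀ + c₂[k]·a₂b₂ᵀ. S₀ and S₁ are linearly independent, so a₁b₁ᵀ and a₂b₂ᵀ must span the same plane of matrices: they are the rank-1 matrices of the form x·S₀ + y·S₁.
The 2×2 minor of x·S₀ + y·S₁ on rows {0,1}, columns {0,1} is 330·xy + 220·y² = 110·(3·x + 2·y)(y), vanishing at (x:y) = (2:-3) and (1:0).
M₁ = 2·S₀ − 3·S₁ = [[-18, 54, 36], [-6, 18, 12]] = (-6)·(3, 1)(1, -3, -2)ᵀ and M₂ = S₀ = [[-12, 6, 6], [18, -9, -9]] = (-3)·(2, -3)(2, -1, -1)ᵀ, so take a₁ = (3, 1), b₁ = (1, -3, -2), a₂ = (2, -3), b₂ = (2, -1, -1).
Each slice is an integer combination of E₁ = a₁b₁ᵀ and E₂ = a₂b₂ᵀ: S₀ = −3·E₂, S₁ = 2·E₁ − 2·E₂, S₂ = −2·E₁ − 2·E₂; reading off coefficients, c₁ = (0, 2, -2) and c₂ = (-3, -2, -2).
Hence T = (3, 1) ⊗ (1, -3, -2) ⊗ (0, 2, -2) + (2, -3) ⊗ (2, -1, -1) ⊗ (-3, -2, -2), so rank(T) ≤ 2.
These bounds meet, so rank(T) = 2.
Check entry T[1,1,0] = -9: (1)·(-3)·(0) + (-3)·(-1)·(-3) = -9.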